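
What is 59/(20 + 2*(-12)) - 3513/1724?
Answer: -14471/862 ≈ -16.788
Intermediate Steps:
59/(20 + 2*(-12)) - 3513/1724 = 59/(20 - 24) - 3513*1/1724 = 59/(-4) - 3513/1724 = 59*(-¼) - 3513/1724 = -59/4 - 3513/1724 = -14471/862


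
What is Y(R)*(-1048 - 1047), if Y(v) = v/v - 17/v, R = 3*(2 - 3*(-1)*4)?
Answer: -52375/42 ≈ -1247.0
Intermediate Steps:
R = 42 (R = 3*(2 + 3*4) = 3*(2 + 12) = 3*14 = 42)
Y(v) = 1 - 17/v
Y(R)*(-1048 - 1047) = ((-17 + 42)/42)*(-1048 - 1047) = ((1/42)*25)*(-2095) = (25/42)*(-2095) = -52375/42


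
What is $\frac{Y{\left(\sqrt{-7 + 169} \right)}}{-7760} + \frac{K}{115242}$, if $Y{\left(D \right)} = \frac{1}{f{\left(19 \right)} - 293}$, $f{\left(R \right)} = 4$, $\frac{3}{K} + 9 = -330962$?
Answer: $\frac{6355838677}{14256372767672080} \approx 4.4582 \cdot 10^{-7}$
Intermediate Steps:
$K = - \frac{3}{330971}$ ($K = \frac{3}{-9 - 330962} = \frac{3}{-330971} = 3 \left(- \frac{1}{330971}\right) = - \frac{3}{330971} \approx -9.0642 \cdot 10^{-6}$)
$Y{\left(D \right)} = - \frac{1}{289}$ ($Y{\left(D \right)} = \frac{1}{4 - 293} = \frac{1}{-289} = - \frac{1}{289}$)
$\frac{Y{\left(\sqrt{-7 + 169} \right)}}{-7760} + \frac{K}{115242} = - \frac{1}{289 \left(-7760\right)} - \frac{3}{330971 \cdot 115242} = \left(- \frac{1}{289}\right) \left(- \frac{1}{7760}\right) - \frac{1}{12713919994} = \frac{1}{2242640} - \frac{1}{12713919994} = \frac{6355838677}{14256372767672080}$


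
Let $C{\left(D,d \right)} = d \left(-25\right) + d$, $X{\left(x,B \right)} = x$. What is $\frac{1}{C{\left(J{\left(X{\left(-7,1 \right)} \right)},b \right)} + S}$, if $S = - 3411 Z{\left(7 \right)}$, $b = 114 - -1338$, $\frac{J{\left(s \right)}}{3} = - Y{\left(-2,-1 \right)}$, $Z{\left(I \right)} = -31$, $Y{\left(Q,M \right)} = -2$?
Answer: $\frac{1}{70893} \approx 1.4106 \cdot 10^{-5}$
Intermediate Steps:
$J{\left(s \right)} = 6$ ($J{\left(s \right)} = 3 \left(\left(-1\right) \left(-2\right)\right) = 3 \cdot 2 = 6$)
$b = 1452$ ($b = 114 + 1338 = 1452$)
$S = 105741$ ($S = \left(-3411\right) \left(-31\right) = 105741$)
$C{\left(D,d \right)} = - 24 d$ ($C{\left(D,d \right)} = - 25 d + d = - 24 d$)
$\frac{1}{C{\left(J{\left(X{\left(-7,1 \right)} \right)},b \right)} + S} = \frac{1}{\left(-24\right) 1452 + 105741} = \frac{1}{-34848 + 105741} = \frac{1}{70893}$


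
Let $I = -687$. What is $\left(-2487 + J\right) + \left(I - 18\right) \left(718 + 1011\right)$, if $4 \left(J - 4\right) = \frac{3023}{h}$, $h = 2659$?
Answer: $- \frac{12991105185}{10636} \approx -1.2214 \cdot 10^{6}$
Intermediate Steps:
$J = \frac{45567}{10636}$ ($J = 4 + \frac{3023 \cdot \frac{1}{2659}}{4} = 4 + \frac{1}{4} \cdot \frac{3023}{2659} = 4 + \frac{3023}{10636} = \frac{45567}{10636} \approx 4.2842$)
$\left(-2487 + J\right) + \left(I - 18\right) \left(718 + 1011\right) = \left(-2487 + \frac{45567}{10636}\right) + \left(-687 - 18\right) \left(718 + 1011\right) = - \frac{26406165}{10636} - 1218945 = - \frac{12991105185}{10636}$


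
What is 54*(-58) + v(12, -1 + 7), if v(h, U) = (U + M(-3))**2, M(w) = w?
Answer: -3123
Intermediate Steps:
v(h, U) = (-3 + U)**2 (v(h, U) = (U - 3)**2 = (-3 + U)**2)
54*(-58) + v(12, -1 + 7) = 54*(-58) + (-3 + (-1 + 7))**2 = -3132 + (-3 + 6)**2 = -3132 + 3**2 = -3132 + 9 = -3123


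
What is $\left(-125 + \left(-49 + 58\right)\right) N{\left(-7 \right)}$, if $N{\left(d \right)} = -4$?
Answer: $464$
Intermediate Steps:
$\left(-125 + \left(-49 + 58\right)\right) N{\left(-7 \right)} = \left(-125 + \left(-49 + 58\right)\right) \left(-4\right) = \left(-125 + 9\right) \left(-4\right) = \left(-116\right) \left(-4\right) = 464$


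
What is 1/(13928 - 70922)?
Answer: -1/56994 ≈ -1.7546e-5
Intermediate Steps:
1/(13928 - 70922) = 1/(-56994) = -1/56994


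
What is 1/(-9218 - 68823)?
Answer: -1/78041 ≈ -1.2814e-5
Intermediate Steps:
1/(-9218 - 68823) = 1/(-78041) = -1/78041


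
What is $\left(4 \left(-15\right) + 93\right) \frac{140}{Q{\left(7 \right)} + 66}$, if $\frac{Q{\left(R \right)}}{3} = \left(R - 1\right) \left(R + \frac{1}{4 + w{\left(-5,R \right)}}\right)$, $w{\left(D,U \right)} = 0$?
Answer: $\frac{3080}{131} \approx 23.511$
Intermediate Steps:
$Q{\left(R \right)} = 3 \left(-1 + R\right) \left(\frac{1}{4} + R\right)$ ($Q{\left(R \right)} = 3 \left(R - 1\right) \left(R + \frac{1}{4 + 0}\right) = 3 \left(-1 + R\right) \left(R + \frac{1}{4}\right) = 3 \left(-1 + R\right) \left(\frac{1}{4} + R\right)$)
$\left(4 \left(-15\right) + 93\right) \frac{140}{Q{\left(7 \right)} + 66} = \left(4 \left(-15\right) + 93\right) \frac{140}{\left(- \frac{3}{4} + 3 \cdot 7^{2} - \frac{63}{4}\right) + 66} = \left(-60 + 93\right) \frac{140}{\left(- \frac{3}{4} + 3 \cdot 49 - \frac{63}{4}\right) + 66} = 33 \frac{140}{\left(- \frac{3}{4} + 147 - \frac{63}{4}\right) + 66} = 33 \frac{140}{\frac{261}{2} + 66} = 33 \frac{140}{\frac{393}{2}} = 33 \cdot 140 \cdot \frac{2}{393} = 33 \cdot \frac{280}{393} = \frac{3080}{131}$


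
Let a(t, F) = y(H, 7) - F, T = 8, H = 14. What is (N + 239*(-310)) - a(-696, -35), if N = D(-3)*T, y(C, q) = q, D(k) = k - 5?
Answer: -74196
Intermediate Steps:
D(k) = -5 + k
N = -64 (N = (-5 - 3)*8 = -8*8 = -64)
a(t, F) = 7 - F
(N + 239*(-310)) - a(-696, -35) = (-64 + 239*(-310)) - (7 - 1*(-35)) = (-64 - 74090) - (7 + 35) = -74154 - 1*42 = -74154 - 42 = -74196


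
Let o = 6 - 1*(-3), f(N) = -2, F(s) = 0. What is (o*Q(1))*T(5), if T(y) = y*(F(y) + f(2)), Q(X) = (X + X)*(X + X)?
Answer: -360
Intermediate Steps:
Q(X) = 4*X² (Q(X) = (2*X)*(2*X) = 4*X²)
o = 9 (o = 6 + 3 = 9)
T(y) = -2*y (T(y) = y*(0 - 2) = y*(-2) = -2*y)
(o*Q(1))*T(5) = (9*(4*1²))*(-2*5) = (9*(4*1))*(-10) = (9*4)*(-10) = 36*(-10) = -360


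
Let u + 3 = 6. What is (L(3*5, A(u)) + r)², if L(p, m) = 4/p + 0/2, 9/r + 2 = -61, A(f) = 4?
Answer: 169/11025 ≈ 0.015329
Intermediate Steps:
u = 3 (u = -3 + 6 = 3)
r = -⅐ (r = 9/(-2 - 61) = 9/(-63) = 9*(-1/63) = -⅐ ≈ -0.14286)
L(p, m) = 4/p (L(p, m) = 4/p + 0*(½) = 4/p + 0 = 4/p)
(L(3*5, A(u)) + r)² = (4/((3*5)) - ⅐)² = (4/15 - ⅐)² = (13/105)² = 169/11025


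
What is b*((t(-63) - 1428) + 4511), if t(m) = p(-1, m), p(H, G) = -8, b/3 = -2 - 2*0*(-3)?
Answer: -18450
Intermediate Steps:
b = -6 (b = 3*(-2 - 2*0*(-3)) = 3*(-2 + 0*(-3)) = 3*(-2 + 0) = 3*(-2) = -6)
t(m) = -8
b*((t(-63) - 1428) + 4511) = -6*((-8 - 1428) + 4511) = -6*(-1436 + 4511) = -6*3075 = -18450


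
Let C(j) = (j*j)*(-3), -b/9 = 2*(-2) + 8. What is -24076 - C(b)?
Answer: -20188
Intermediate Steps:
b = -36 (b = -9*(2*(-2) + 8) = -9*(-4 + 8) = -9*4 = -36)
C(j) = -3*j**2 (C(j) = j**2*(-3) = -3*j**2)
-24076 - C(b) = -24076 - (-3)*(-36)**2 = -24076 - (-3)*1296 = -24076 - 1*(-3888) = -24076 + 3888 = -20188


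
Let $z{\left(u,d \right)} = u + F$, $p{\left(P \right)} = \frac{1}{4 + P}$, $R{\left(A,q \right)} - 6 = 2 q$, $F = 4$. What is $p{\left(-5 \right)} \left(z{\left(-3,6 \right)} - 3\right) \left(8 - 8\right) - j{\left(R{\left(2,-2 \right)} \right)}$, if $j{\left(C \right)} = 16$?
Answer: $-16$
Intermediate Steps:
$R{\left(A,q \right)} = 6 + 2 q$
$z{\left(u,d \right)} = 4 + u$ ($z{\left(u,d \right)} = u + 4 = 4 + u$)
$p{\left(-5 \right)} \left(z{\left(-3,6 \right)} - 3\right) \left(8 - 8\right) - j{\left(R{\left(2,-2 \right)} \right)} = \frac{\left(4 - 3\right) - 3}{4 - 5} \left(8 - 8\right) - 16 = \frac{1 - 3}{-1} \cdot 0 - 16 = \left(-1\right) \left(-2\right) 0 - 16 = 2 \cdot 0 - 16 = 0 - 16 = -16$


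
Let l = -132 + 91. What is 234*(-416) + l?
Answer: -97385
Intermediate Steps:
l = -41
234*(-416) + l = 234*(-416) - 41 = -97344 - 41 = -97385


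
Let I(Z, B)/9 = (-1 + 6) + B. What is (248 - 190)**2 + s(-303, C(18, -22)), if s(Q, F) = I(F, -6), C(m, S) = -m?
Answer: 3355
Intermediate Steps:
I(Z, B) = 45 + 9*B (I(Z, B) = 9*((-1 + 6) + B) = 9*(5 + B) = 45 + 9*B)
s(Q, F) = -9 (s(Q, F) = 45 + 9*(-6) = 45 - 54 = -9)
(248 - 190)**2 + s(-303, C(18, -22)) = (248 - 190)**2 - 9 = 58**2 - 9 = 3364 - 9 = 3355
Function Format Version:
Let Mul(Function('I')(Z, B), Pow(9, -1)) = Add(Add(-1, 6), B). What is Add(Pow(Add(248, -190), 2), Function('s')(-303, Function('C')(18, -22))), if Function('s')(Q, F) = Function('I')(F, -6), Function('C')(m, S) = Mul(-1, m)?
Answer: 3355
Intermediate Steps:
Function('I')(Z, B) = Add(45, Mul(9, B)) (Function('I')(Z, B) = Mul(9, Add(Add(-1, 6), B)) = Mul(9, Add(5, B)) = Add(45, Mul(9, B)))
Function('s')(Q, F) = -9 (Function('s')(Q, F) = Add(45, Mul(9, -6)) = Add(45, -54) = -9)
Add(Pow(Add(248, -190), 2), Function('s')(-303, Function('C')(18, -22))) = Add(Pow(Add(248, -190), 2), -9) = Add(Pow(58, 2), -9) = Add(3364, -9) = 3355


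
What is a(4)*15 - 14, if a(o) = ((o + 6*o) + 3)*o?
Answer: 1846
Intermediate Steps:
a(o) = o*(3 + 7*o) (a(o) = (7*o + 3)*o = (3 + 7*o)*o = o*(3 + 7*o))
a(4)*15 - 14 = (4*(3 + 7*4))*15 - 14 = (4*(3 + 28))*15 - 14 = (4*31)*15 - 14 = 124*15 - 14 = 1860 - 14 = 1846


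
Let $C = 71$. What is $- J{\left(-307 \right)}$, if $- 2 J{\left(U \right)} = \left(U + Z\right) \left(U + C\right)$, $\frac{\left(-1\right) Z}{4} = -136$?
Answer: $-27966$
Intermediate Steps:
$Z = 544$ ($Z = \left(-4\right) \left(-136\right) = 544$)
$J{\left(U \right)} = - \frac{\left(71 + U\right) \left(544 + U\right)}{2}$ ($J{\left(U \right)} = - \frac{\left(U + 544\right) \left(U + 71\right)}{2} = - \frac{\left(544 + U\right) \left(71 + U\right)}{2} = - \frac{\left(71 + U\right) \left(544 + U\right)}{2}$)
$- J{\left(-307 \right)} = - (-19312 - - \frac{188805}{2} - \frac{\left(-307\right)^{2}}{2}) = - (-19312 + \frac{188805}{2} - \frac{94249}{2}) = \left(-1\right) 27966 = -27966$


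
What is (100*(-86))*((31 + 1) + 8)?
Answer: -344000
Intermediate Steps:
(100*(-86))*((31 + 1) + 8) = -8600*(32 + 8) = -8600*40 = -344000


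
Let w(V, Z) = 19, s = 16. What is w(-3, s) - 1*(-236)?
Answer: 255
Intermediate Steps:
w(-3, s) - 1*(-236) = 19 - 1*(-236) = 19 + 236 = 255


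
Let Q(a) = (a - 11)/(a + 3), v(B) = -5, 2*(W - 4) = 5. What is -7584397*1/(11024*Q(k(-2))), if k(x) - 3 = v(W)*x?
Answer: -7584397/1378 ≈ -5503.9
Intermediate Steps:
W = 13/2 (W = 4 + (1/2)*5 = 4 + 5/2 = 13/2 ≈ 6.5000)
k(x) = 3 - 5*x
Q(a) = (-11 + a)/(3 + a)
-7584397*1/(11024*Q(k(-2))) = -7584397*(3 + (3 - 5*(-2)))/(11024*(-11 + (3 - 5*(-2)))) = -7584397*(3 + (3 + 10))/(11024*(-11 + (3 + 10))) = -7584397*(3 + 13)/(11024*(-11 + 13)) = -7584397/((53*(2/16))*208) = -7584397/((53*((1/16)*2))*208) = -7584397/((53*(1/8))*208) = -7584397/((53/8)*208) = -7584397/1378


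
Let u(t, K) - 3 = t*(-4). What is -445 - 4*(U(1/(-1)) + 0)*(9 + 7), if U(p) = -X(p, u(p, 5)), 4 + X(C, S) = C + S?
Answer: -317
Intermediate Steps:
u(t, K) = 3 - 4*t (u(t, K) = 3 + t*(-4) = 3 - 4*t)
X(C, S) = -4 + C + S (X(C, S) = -4 + (C + S) = -4 + C + S)
U(p) = 1 + 3*p (U(p) = -(-4 + p + (3 - 4*p)) = -(-1 - 3*p) = 1 + 3*p)
-445 - 4*(U(1/(-1)) + 0)*(9 + 7) = -445 - 4*((1 + 3/(-1)) + 0)*(9 + 7) = -445 - 4*((1 + 3*(-1)) + 0)*16 = -445 - 4*((1 - 3) + 0)*16 = -445 - 4*(-2 + 0)*16 = -445 - 4*(-2)*16 = -445 - (-8)*16 = -445 - 1*(-128) = -445 + 128 = -317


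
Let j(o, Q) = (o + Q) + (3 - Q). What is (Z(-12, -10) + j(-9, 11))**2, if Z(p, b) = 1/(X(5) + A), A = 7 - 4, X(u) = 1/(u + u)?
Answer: 30976/961 ≈ 32.233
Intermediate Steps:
j(o, Q) = 3 + o (j(o, Q) = (Q + o) + (3 - Q) = 3 + o)
X(u) = 1/(2*u)
A = 3
Z(p, b) = 10/31 (Z(p, b) = 1/((1/2)/5 + 3) = 1/((1/2)*(1/5) + 3) = 1/(1/10 + 3) = 1/(31/10) = 10/31)
(Z(-12, -10) + j(-9, 11))**2 = (10/31 + (3 - 9))**2 = (10/31 - 6)**2 = (-176/31)**2 = 30976/961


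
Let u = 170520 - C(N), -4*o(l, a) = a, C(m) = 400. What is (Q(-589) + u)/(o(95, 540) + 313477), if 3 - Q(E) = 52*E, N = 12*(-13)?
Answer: 200751/313342 ≈ 0.64068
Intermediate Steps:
N = -156
Q(E) = 3 - 52*E
o(l, a) = -a/4
u = 170120 (u = 170520 - 1*400 = 170520 - 400 = 170120)
(Q(-589) + u)/(o(95, 540) + 313477) = ((3 - 52*(-589)) + 170120)/(-¼*540 + 313477) = ((3 + 30628) + 170120)/(-135 + 313477) = (30631 + 170120)/313342 = 200751*(1/313342) = 200751/313342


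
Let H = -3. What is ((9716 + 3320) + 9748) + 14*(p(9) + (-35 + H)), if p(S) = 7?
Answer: 22350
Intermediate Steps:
((9716 + 3320) + 9748) + 14*(p(9) + (-35 + H)) = ((9716 + 3320) + 9748) + 14*(7 + (-35 - 3)) = (13036 + 9748) + 14*(7 - 38) = 22784 + 14*(-31) = 22784 - 434 = 22350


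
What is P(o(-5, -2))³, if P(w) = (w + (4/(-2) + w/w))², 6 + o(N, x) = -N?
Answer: 64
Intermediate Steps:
o(N, x) = -6 - N
P(w) = (-1 + w)² (P(w) = (w + (4*(-½) + 1))² = (w + (-2 + 1))² = (w - 1)² = (-1 + w)²)
P(o(-5, -2))³ = ((-1 + (-6 - 1*(-5)))²)³ = ((-1 + (-6 + 5))²)³ = ((-1 - 1)²)³ = ((-2)²)³ = 4³ = 64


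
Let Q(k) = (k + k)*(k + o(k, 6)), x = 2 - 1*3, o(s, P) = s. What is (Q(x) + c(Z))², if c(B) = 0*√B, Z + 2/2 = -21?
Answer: 16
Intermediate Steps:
Z = -22 (Z = -1 - 21 = -22)
c(B) = 0
x = -1 (x = 2 - 3 = -1)
Q(k) = 4*k² (Q(k) = (k + k)*(k + k) = (2*k)*(2*k) = 4*k²)
(Q(x) + c(Z))² = (4*(-1)² + 0)² = (4*1 + 0)² = (4 + 0)² = 4² = 16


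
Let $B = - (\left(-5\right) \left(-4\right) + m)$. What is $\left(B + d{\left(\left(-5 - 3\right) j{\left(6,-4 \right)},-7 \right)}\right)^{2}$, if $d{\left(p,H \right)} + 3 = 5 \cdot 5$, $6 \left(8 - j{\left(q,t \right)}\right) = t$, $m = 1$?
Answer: $1$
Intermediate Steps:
$j{\left(q,t \right)} = 8 - \frac{t}{6}$
$d{\left(p,H \right)} = 22$ ($d{\left(p,H \right)} = -3 + 5 \cdot 5 = -3 + 25 = 22$)
$B = -21$ ($B = - (\left(-5\right) \left(-4\right) + 1) = - (20 + 1) = \left(-1\right) 21 = -21$)
$\left(B + d{\left(\left(-5 - 3\right) j{\left(6,-4 \right)},-7 \right)}\right)^{2} = \left(-21 + 22\right)^{2} = 1^{2} = 1$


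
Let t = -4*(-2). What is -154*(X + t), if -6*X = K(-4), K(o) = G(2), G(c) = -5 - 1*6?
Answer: -4543/3 ≈ -1514.3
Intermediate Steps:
t = 8
G(c) = -11 (G(c) = -5 - 6 = -11)
K(o) = -11
X = 11/6 (X = -1/6*(-11) = 11/6 ≈ 1.8333)
-154*(X + t) = -154*(11/6 + 8) = -154*59/6 = -4543/3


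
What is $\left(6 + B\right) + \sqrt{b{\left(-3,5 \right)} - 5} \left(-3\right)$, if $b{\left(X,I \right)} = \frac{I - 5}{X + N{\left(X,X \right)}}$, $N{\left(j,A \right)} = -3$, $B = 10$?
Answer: $16 - 3 i \sqrt{5} \approx 16.0 - 6.7082 i$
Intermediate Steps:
$b{\left(X,I \right)} = \frac{-5 + I}{-3 + X}$ ($b{\left(X,I \right)} = \frac{I - 5}{X - 3} = \frac{-5 + I}{-3 + X}$)
$\left(6 + B\right) + \sqrt{b{\left(-3,5 \right)} - 5} \left(-3\right) = \left(6 + 10\right) + \sqrt{\frac{-5 + 5}{-3 - 3} - 5} \left(-3\right) = 16 + \sqrt{\frac{1}{-6} \cdot 0 - 5} \left(-3\right) = 16 + \sqrt{\left(- \frac{1}{6}\right) 0 - 5} \left(-3\right) = 16 + \sqrt{0 - 5} \left(-3\right) = 16 + \sqrt{-5} \left(-3\right) = 16 + i \sqrt{5} \left(-3\right) = 16 - 3 i \sqrt{5}$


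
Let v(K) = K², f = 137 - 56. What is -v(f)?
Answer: -6561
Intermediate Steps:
f = 81
-v(f) = -1*81² = -1*6561 = -6561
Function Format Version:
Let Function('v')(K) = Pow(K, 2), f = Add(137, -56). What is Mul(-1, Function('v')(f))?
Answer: -6561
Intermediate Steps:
f = 81
Mul(-1, Function('v')(f)) = Mul(-1, Pow(81, 2)) = Mul(-1, 6561) = -6561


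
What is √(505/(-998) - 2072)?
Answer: I*√2064224278/998 ≈ 45.525*I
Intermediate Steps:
√(505/(-998) - 2072) = √(505*(-1/998) - 2072) = √(-505/998 - 2072) = √(-2068361/998) = I*√2064224278/998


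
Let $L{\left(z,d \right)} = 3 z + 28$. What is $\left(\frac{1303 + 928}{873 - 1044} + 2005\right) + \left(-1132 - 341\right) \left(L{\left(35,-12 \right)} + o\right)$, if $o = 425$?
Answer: $- \frac{140210090}{171} \approx -8.1994 \cdot 10^{5}$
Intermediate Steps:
$L{\left(z,d \right)} = 28 + 3 z$
$\left(\frac{1303 + 928}{873 - 1044} + 2005\right) + \left(-1132 - 341\right) \left(L{\left(35,-12 \right)} + o\right) = \left(\frac{1303 + 928}{873 - 1044} + 2005\right) + \left(-1132 - 341\right) \left(\left(28 + 3 \cdot 35\right) + 425\right) = \left(\frac{2231}{-171} + 2005\right) - 1473 \left(\left(28 + 105\right) + 425\right) = \left(2231 \left(- \frac{1}{171}\right) + 2005\right) - 1473 \left(133 + 425\right) = \left(- \frac{2231}{171} + 2005\right) - 821934 = \frac{340624}{171} - 821934 = - \frac{140210090}{171}$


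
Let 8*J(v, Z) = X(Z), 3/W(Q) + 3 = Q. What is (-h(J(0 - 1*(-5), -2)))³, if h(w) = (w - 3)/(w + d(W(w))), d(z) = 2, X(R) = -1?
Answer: 125/27 ≈ 4.6296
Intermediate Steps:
W(Q) = 3/(-3 + Q)
J(v, Z) = -⅛ (J(v, Z) = (⅛)*(-1) = -⅛)
h(w) = (-3 + w)/(2 + w) (h(w) = (w - 3)/(w + 2) = (-3 + w)/(2 + w))
(-h(J(0 - 1*(-5), -2)))³ = (-(-3 - ⅛)/(2 - ⅛))³ = (-(-25)/(15/8*8))³ = (-8*(-25)/(15*8))³ = (-1*(-5/3))³ = (5/3)³ = 125/27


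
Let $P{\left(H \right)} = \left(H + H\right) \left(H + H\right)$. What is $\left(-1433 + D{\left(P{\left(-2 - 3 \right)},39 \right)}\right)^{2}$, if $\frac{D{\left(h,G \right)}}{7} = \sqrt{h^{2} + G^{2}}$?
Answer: $2618018 - 20062 \sqrt{11521} \approx 4.6465 \cdot 10^{5}$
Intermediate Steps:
$P{\left(H \right)} = 4 H^{2}$ ($P{\left(H \right)} = 2 H 2 H = 4 H^{2}$)
$D{\left(h,G \right)} = 7 \sqrt{G^{2} + h^{2}}$ ($D{\left(h,G \right)} = 7 \sqrt{h^{2} + G^{2}} = 7 \sqrt{G^{2} + h^{2}}$)
$\left(-1433 + D{\left(P{\left(-2 - 3 \right)},39 \right)}\right)^{2} = \left(-1433 + 7 \sqrt{39^{2} + \left(4 \left(-2 - 3\right)^{2}\right)^{2}}\right)^{2} = \left(-1433 + 7 \sqrt{1521 + \left(4 \left(-5\right)^{2}\right)^{2}}\right)^{2} = \left(-1433 + 7 \sqrt{1521 + \left(4 \cdot 25\right)^{2}}\right)^{2} = \left(-1433 + 7 \sqrt{1521 + 100^{2}}\right)^{2} = \left(-1433 + 7 \sqrt{1521 + 10000}\right)^{2} = \left(-1433 + 7 \sqrt{11521}\right)^{2}$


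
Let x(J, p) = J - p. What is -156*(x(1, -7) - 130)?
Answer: 19032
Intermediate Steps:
-156*(x(1, -7) - 130) = -156*((1 - 1*(-7)) - 130) = -156*((1 + 7) - 130) = -156*(8 - 130) = -156*(-122) = 19032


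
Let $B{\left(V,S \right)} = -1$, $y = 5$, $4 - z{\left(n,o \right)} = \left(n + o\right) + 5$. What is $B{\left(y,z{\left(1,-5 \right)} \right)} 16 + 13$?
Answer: $-3$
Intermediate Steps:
$z{\left(n,o \right)} = -1 - n - o$ ($z{\left(n,o \right)} = 4 - \left(\left(n + o\right) + 5\right) = 4 - \left(5 + n + o\right) = -1 - n - o$)
$B{\left(y,z{\left(1,-5 \right)} \right)} 16 + 13 = \left(-1\right) 16 + 13 = -16 + 13 = -3$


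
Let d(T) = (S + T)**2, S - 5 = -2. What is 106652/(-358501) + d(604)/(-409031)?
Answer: -13516408397/11279847887 ≈ -1.1983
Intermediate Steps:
S = 3 (S = 5 - 2 = 3)
d(T) = (3 + T)**2
106652/(-358501) + d(604)/(-409031) = 106652/(-358501) + (3 + 604)**2/(-409031) = 106652*(-1/358501) + 607**2*(-1/409031) = -8204/27577 + 368449*(-1/409031) = -8204/27577 - 368449/409031 = -13516408397/11279847887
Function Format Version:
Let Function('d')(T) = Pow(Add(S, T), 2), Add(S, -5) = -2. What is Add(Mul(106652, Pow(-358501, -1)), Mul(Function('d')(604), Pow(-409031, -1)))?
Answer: Rational(-13516408397, 11279847887) ≈ -1.1983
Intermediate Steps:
S = 3 (S = Add(5, -2) = 3)
Function('d')(T) = Pow(Add(3, T), 2)
Add(Mul(106652, Pow(-358501, -1)), Mul(Function('d')(604), Pow(-409031, -1))) = Add(Mul(106652, Pow(-358501, -1)), Mul(Pow(Add(3, 604), 2), Pow(-409031, -1))) = Add(Mul(106652, Rational(-1, 358501)), Mul(Pow(607, 2), Rational(-1, 409031))) = Add(Rational(-8204, 27577), Mul(368449, Rational(-1, 409031))) = Add(Rational(-8204, 27577), Rational(-368449, 409031)) = Rational(-13516408397, 11279847887)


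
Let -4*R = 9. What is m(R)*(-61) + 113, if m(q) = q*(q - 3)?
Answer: -9721/16 ≈ -607.56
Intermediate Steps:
R = -9/4 (R = -1/4*9 = -9/4 ≈ -2.2500)
m(q) = q*(-3 + q)
m(R)*(-61) + 113 = -9*(-3 - 9/4)/4*(-61) + 113 = -9/4*(-21/4)*(-61) + 113 = (189/16)*(-61) + 113 = -11529/16 + 113 = -9721/16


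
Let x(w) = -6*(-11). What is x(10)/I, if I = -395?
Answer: -66/395 ≈ -0.16709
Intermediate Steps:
x(w) = 66
x(10)/I = 66/(-395) = 66*(-1/395) = -66/395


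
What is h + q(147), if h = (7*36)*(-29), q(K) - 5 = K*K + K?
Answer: 14453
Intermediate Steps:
q(K) = 5 + K + K**2 (q(K) = 5 + (K*K + K) = 5 + (K**2 + K) = 5 + (K + K**2) = 5 + K + K**2)
h = -7308 (h = 252*(-29) = -7308)
h + q(147) = -7308 + (5 + 147 + 147**2) = -7308 + (5 + 147 + 21609) = -7308 + 21761 = 14453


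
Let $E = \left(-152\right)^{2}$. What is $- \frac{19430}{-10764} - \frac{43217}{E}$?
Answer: $- \frac{4069267}{62172864} \approx -0.065451$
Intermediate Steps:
$E = 23104$
$- \frac{19430}{-10764} - \frac{43217}{E} = - \frac{19430}{-10764} - \frac{43217}{23104} = \left(-19430\right) \left(- \frac{1}{10764}\right) - \frac{43217}{23104} = \frac{9715}{5382} - \frac{43217}{23104} = - \frac{4069267}{62172864}$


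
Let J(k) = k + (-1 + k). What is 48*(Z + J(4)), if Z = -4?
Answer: 144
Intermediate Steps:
J(k) = -1 + 2*k
48*(Z + J(4)) = 48*(-4 + (-1 + 2*4)) = 48*(-4 + (-1 + 8)) = 48*(-4 + 7) = 48*3 = 144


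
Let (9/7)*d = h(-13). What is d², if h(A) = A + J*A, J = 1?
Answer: 33124/81 ≈ 408.94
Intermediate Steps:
h(A) = 2*A (h(A) = A + 1*A = A + A = 2*A)
d = -182/9 (d = 7*(2*(-13))/9 = (7/9)*(-26) = -182/9 ≈ -20.222)
d² = (-182/9)² = 33124/81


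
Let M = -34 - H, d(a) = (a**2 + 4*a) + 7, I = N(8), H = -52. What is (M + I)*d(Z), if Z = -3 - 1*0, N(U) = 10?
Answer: 112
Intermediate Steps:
I = 10
Z = -3 (Z = -3 + 0 = -3)
d(a) = 7 + a**2 + 4*a
M = 18 (M = -34 - 1*(-52) = -34 + 52 = 18)
(M + I)*d(Z) = (18 + 10)*(7 + (-3)**2 + 4*(-3)) = 28*(7 + 9 - 12) = 28*4 = 112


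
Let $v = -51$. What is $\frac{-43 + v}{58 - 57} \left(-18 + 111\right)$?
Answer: $-8742$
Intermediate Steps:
$\frac{-43 + v}{58 - 57} \left(-18 + 111\right) = \frac{-43 - 51}{58 - 57} \left(-18 + 111\right) = - \frac{94}{1} \cdot 93 = \left(-94\right) 1 \cdot 93 = \left(-94\right) 93 = -8742$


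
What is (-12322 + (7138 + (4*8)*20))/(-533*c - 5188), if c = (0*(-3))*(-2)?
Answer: 1136/1297 ≈ 0.87587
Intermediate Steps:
c = 0 (c = 0*(-2) = 0)
(-12322 + (7138 + (4*8)*20))/(-533*c - 5188) = (-12322 + (7138 + (4*8)*20))/(-533*0 - 5188) = (-12322 + (7138 + 32*20))/(0 - 5188) = (-12322 + (7138 + 640))/(-5188) = (-12322 + 7778)*(-1/5188) = -4544*(-1/5188) = 1136/1297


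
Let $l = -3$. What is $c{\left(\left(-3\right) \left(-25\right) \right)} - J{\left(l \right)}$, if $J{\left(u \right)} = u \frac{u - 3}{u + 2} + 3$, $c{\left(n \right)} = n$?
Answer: $90$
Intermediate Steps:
$J{\left(u \right)} = 3 + \frac{u \left(-3 + u\right)}{2 + u}$ ($J{\left(u \right)} = u \frac{-3 + u}{2 + u} + 3 = \frac{u \left(-3 + u\right)}{2 + u} + 3 = 3 + \frac{u \left(-3 + u\right)}{2 + u}$)
$c{\left(\left(-3\right) \left(-25\right) \right)} - J{\left(l \right)} = \left(-3\right) \left(-25\right) - \frac{6 + \left(-3\right)^{2}}{2 - 3} = 75 - \frac{6 + 9}{-1} = 75 - \left(-1\right) 15 = 75 - -15 = 75 + 15 = 90$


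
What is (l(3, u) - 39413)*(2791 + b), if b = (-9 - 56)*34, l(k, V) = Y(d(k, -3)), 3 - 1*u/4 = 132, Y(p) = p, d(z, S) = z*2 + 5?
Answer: -22892562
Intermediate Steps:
d(z, S) = 5 + 2*z (d(z, S) = 2*z + 5 = 5 + 2*z)
u = -516 (u = 12 - 4*132 = 12 - 528 = -516)
l(k, V) = 5 + 2*k
b = -2210 (b = -65*34 = -2210)
(l(3, u) - 39413)*(2791 + b) = ((5 + 2*3) - 39413)*(2791 - 2210) = ((5 + 6) - 39413)*581 = (11 - 39413)*581 = -39402*581 = -22892562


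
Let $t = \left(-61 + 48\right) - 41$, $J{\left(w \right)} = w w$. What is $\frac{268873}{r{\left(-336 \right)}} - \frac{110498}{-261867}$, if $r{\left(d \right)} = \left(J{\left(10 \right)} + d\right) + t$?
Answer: $- \frac{70376921471}{75941430} \approx -926.73$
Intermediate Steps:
$J{\left(w \right)} = w^{2}$
$t = -54$ ($t = -13 - 41 = -54$)
$r{\left(d \right)} = 46 + d$ ($r{\left(d \right)} = \left(10^{2} + d\right) - 54 = \left(100 + d\right) - 54 = 46 + d$)
$\frac{268873}{r{\left(-336 \right)}} - \frac{110498}{-261867} = \frac{268873}{46 - 336} - \frac{110498}{-261867} = \frac{268873}{-290} - - \frac{110498}{261867} = 268873 \left(- \frac{1}{290}\right) + \frac{110498}{261867} = - \frac{268873}{290} + \frac{110498}{261867} = - \frac{70376921471}{75941430}$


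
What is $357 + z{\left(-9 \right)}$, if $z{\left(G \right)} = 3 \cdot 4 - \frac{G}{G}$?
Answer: $368$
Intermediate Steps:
$z{\left(G \right)} = 11$ ($z{\left(G \right)} = 12 - 1 = 11$)
$357 + z{\left(-9 \right)} = 357 + 11 = 368$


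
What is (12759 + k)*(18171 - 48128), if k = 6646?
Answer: -581315585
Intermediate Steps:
(12759 + k)*(18171 - 48128) = (12759 + 6646)*(18171 - 48128) = 19405*(-29957) = -581315585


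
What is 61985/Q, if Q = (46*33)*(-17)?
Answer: -245/102 ≈ -2.4020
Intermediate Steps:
Q = -25806 (Q = 1518*(-17) = -25806)
61985/Q = 61985/(-25806) = 61985*(-1/25806) = -245/102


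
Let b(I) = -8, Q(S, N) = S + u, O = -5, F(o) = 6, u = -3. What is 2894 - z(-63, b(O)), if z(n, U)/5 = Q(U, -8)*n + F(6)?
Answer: -601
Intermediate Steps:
Q(S, N) = -3 + S (Q(S, N) = S - 3 = -3 + S)
z(n, U) = 30 + 5*n*(-3 + U) (z(n, U) = 5*((-3 + U)*n + 6) = 5*(n*(-3 + U) + 6) = 5*(6 + n*(-3 + U)) = 30 + 5*n*(-3 + U))
2894 - z(-63, b(O)) = 2894 - (30 + 5*(-63)*(-3 - 8)) = 2894 - (30 + 5*(-63)*(-11)) = 2894 - (30 + 3465) = 2894 - 1*3495 = 2894 - 3495 = -601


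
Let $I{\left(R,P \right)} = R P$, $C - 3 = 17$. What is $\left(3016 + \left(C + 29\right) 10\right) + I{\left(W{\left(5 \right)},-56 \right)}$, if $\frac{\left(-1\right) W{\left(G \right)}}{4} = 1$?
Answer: $3730$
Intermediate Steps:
$C = 20$ ($C = 3 + 17 = 20$)
$W{\left(G \right)} = -4$ ($W{\left(G \right)} = \left(-4\right) 1 = -4$)
$I{\left(R,P \right)} = P R$
$\left(3016 + \left(C + 29\right) 10\right) + I{\left(W{\left(5 \right)},-56 \right)} = \left(3016 + \left(20 + 29\right) 10\right) - -224 = \left(3016 + 49 \cdot 10\right) + 224 = \left(3016 + 490\right) + 224 = 3506 + 224 = 3730$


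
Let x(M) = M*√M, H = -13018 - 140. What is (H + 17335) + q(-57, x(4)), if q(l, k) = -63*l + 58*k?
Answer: 8232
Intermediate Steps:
H = -13158
x(M) = M^(3/2)
(H + 17335) + q(-57, x(4)) = (-13158 + 17335) + (-63*(-57) + 58*4^(3/2)) = 4177 + (3591 + 58*8) = 4177 + (3591 + 464) = 4177 + 4055 = 8232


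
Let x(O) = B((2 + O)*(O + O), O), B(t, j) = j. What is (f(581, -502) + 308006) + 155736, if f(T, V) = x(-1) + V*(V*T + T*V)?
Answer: 293292389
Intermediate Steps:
x(O) = O
f(T, V) = -1 + 2*T*V² (f(T, V) = -1 + V*(V*T + T*V) = -1 + V*(T*V + T*V) = -1 + V*(2*T*V) = -1 + 2*T*V²)
(f(581, -502) + 308006) + 155736 = ((-1 + 2*581*(-502)²) + 308006) + 155736 = ((-1 + 2*581*252004) + 308006) + 155736 = ((-1 + 292828648) + 308006) + 155736 = (292828647 + 308006) + 155736 = 293136653 + 155736 = 293292389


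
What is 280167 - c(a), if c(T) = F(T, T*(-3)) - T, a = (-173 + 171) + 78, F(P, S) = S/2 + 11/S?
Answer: 63921407/228 ≈ 2.8036e+5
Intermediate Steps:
F(P, S) = S/2 + 11/S (F(P, S) = S*(1/2) + 11/S = S/2 + 11/S)
a = 76 (a = -2 + 78 = 76)
c(T) = -11/(3*T) - 5*T/2 (c(T) = ((T*(-3))/2 + 11/((T*(-3)))) - T = ((-3*T)/2 + 11/((-3*T))) - T = (-3*T/2 + 11*(-1/(3*T))) - T = (-3*T/2 - 11/(3*T)) - T = (-11/(3*T) - 3*T/2) - T = -11/(3*T) - 5*T/2)
280167 - c(a) = 280167 - (-22 - 15*76**2)/(6*76) = 280167 - (-22 - 15*5776)/(6*76) = 280167 - (-22 - 86640)/(6*76) = 280167 - (-86662)/(6*76) = 280167 - 1*(-43331/228) = 280167 + 43331/228 = 63921407/228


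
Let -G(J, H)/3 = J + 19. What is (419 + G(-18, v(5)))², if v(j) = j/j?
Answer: 173056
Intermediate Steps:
v(j) = 1
G(J, H) = -57 - 3*J (G(J, H) = -3*(J + 19) = -3*(19 + J) = -57 - 3*J)
(419 + G(-18, v(5)))² = (419 + (-57 - 3*(-18)))² = (419 + (-57 + 54))² = (419 - 3)² = 416² = 173056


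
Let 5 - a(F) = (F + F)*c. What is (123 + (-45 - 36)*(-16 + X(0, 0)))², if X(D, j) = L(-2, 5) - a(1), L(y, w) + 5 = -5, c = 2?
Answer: 5336100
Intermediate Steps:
L(y, w) = -10 (L(y, w) = -5 - 5 = -10)
a(F) = 5 - 4*F (a(F) = 5 - (F + F)*2 = 5 - 2*F*2 = 5 - 4*F)
X(D, j) = -11 (X(D, j) = -10 - (5 - 4*1) = -10 - (5 - 4) = -10 - 1*1 = -10 - 1 = -11)
(123 + (-45 - 36)*(-16 + X(0, 0)))² = (123 + (-45 - 36)*(-16 - 11))² = (123 - 81*(-27))² = (123 + 2187)² = 2310² = 5336100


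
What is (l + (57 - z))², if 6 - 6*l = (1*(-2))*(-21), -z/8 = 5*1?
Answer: 8281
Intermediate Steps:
z = -40 ≈ -40.000
l = -6 (l = 1 - 1*(-2)*(-21)/6 = 1 - (-1)*(-21)/3 = 1 - ⅙*42 = 1 - 7 = -6)
(l + (57 - z))² = (-6 + (57 - 1*(-40)))² = (-6 + (57 + 40))² = (-6 + 97)² = 91² = 8281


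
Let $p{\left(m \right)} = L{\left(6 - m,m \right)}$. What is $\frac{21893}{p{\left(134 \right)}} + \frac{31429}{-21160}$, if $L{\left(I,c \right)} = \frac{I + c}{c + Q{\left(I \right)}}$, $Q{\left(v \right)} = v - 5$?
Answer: $\frac{231533653}{63480} \approx 3647.3$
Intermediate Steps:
$Q{\left(v \right)} = -5 + v$ ($Q{\left(v \right)} = v - 5 = -5 + v$)
$L{\left(I,c \right)} = \frac{I + c}{-5 + I + c}$ ($L{\left(I,c \right)} = \frac{I + c}{c + \left(-5 + I\right)} = \frac{I + c}{-5 + I + c}$)
$p{\left(m \right)} = 6$ ($p{\left(m \right)} = \frac{\left(6 - m\right) + m}{-5 - \left(-6 + m\right) + m} = 1^{-1} \cdot 6 = 1 \cdot 6 = 6$)
$\frac{21893}{p{\left(134 \right)}} + \frac{31429}{-21160} = \frac{21893}{6} + \frac{31429}{-21160} = 21893 \cdot \frac{1}{6} + 31429 \left(- \frac{1}{21160}\right) = \frac{21893}{6} - \frac{31429}{21160} = \frac{231533653}{63480}$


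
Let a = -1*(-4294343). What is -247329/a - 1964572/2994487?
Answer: -9177169491419/12859354287041 ≈ -0.71366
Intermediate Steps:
a = 4294343
-247329/a - 1964572/2994487 = -247329/4294343 - 1964572/2994487 = -9177169491419/12859354287041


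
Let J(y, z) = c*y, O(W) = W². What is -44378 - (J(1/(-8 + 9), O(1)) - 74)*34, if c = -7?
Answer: -41624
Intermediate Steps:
J(y, z) = -7*y
-44378 - (J(1/(-8 + 9), O(1)) - 74)*34 = -44378 - (-7/(-8 + 9) - 74)*34 = -44378 - (-7/1 - 74)*34 = -44378 - (-7*1 - 74)*34 = -44378 - (-7 - 74)*34 = -44378 - (-81)*34 = -44378 - 1*(-2754) = -44378 + 2754 = -41624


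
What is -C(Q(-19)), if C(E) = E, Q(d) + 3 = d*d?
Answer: -358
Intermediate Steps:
Q(d) = -3 + d² (Q(d) = -3 + d*d = -3 + d²)
-C(Q(-19)) = -(-3 + (-19)²) = -(-3 + 361) = -1*358 = -358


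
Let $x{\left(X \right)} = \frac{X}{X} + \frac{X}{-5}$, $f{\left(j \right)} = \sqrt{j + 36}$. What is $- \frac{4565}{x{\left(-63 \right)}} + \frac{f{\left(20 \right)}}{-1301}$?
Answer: $- \frac{22825}{68} - \frac{2 \sqrt{14}}{1301} \approx -335.67$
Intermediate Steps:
$f{\left(j \right)} = \sqrt{36 + j}$
$x{\left(X \right)} = 1 - \frac{X}{5}$ ($x{\left(X \right)} = 1 + X \left(- \frac{1}{5}\right) = 1 - \frac{X}{5}$)
$- \frac{4565}{x{\left(-63 \right)}} + \frac{f{\left(20 \right)}}{-1301} = - \frac{4565}{1 - - \frac{63}{5}} + \frac{\sqrt{36 + 20}}{-1301} = - \frac{4565}{1 + \frac{63}{5}} + \sqrt{56} \left(- \frac{1}{1301}\right) = - \frac{4565}{\frac{68}{5}} + 2 \sqrt{14} \left(- \frac{1}{1301}\right) = \left(-4565\right) \frac{5}{68} - \frac{2 \sqrt{14}}{1301} = - \frac{22825}{68} - \frac{2 \sqrt{14}}{1301}$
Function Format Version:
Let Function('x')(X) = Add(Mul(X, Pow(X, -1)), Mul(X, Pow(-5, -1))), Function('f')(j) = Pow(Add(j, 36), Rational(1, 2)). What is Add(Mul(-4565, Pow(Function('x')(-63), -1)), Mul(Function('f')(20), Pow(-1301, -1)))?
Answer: Add(Rational(-22825, 68), Mul(Rational(-2, 1301), Pow(14, Rational(1, 2)))) ≈ -335.67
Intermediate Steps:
Function('f')(j) = Pow(Add(36, j), Rational(1, 2))
Function('x')(X) = Add(1, Mul(Rational(-1, 5), X)) (Function('x')(X) = Add(1, Mul(X, Rational(-1, 5))) = Add(1, Mul(Rational(-1, 5), X)))
Add(Mul(-4565, Pow(Function('x')(-63), -1)), Mul(Function('f')(20), Pow(-1301, -1))) = Add(Mul(-4565, Pow(Add(1, Mul(Rational(-1, 5), -63)), -1)), Mul(Pow(Add(36, 20), Rational(1, 2)), Pow(-1301, -1))) = Add(Mul(-4565, Pow(Add(1, Rational(63, 5)), -1)), Mul(Pow(56, Rational(1, 2)), Rational(-1, 1301))) = Add(Mul(-4565, Pow(Rational(68, 5), -1)), Mul(Mul(2, Pow(14, Rational(1, 2))), Rational(-1, 1301))) = Add(Mul(-4565, Rational(5, 68)), Mul(Rational(-2, 1301), Pow(14, Rational(1, 2)))) = Add(Rational(-22825, 68), Mul(Rational(-2, 1301), Pow(14, Rational(1, 2))))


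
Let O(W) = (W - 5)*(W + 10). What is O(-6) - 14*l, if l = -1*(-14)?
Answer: -240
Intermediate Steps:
l = 14
O(W) = (-5 + W)*(10 + W)
O(-6) - 14*l = (-50 + (-6)² + 5*(-6)) - 14*14 = (-50 + 36 - 30) - 196 = -44 - 196 = -240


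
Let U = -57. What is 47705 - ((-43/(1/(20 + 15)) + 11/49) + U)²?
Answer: -5741842024/2401 ≈ -2.3914e+6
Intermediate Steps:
47705 - ((-43/(1/(20 + 15)) + 11/49) + U)² = 47705 - ((-43/(1/(20 + 15)) + 11/49) - 57)² = 47705 - ((-43/(1/35) + 11*(1/49)) - 57)² = 47705 - ((-43/1/35 + 11/49) - 57)² = 47705 - ((-43*35 + 11/49) - 57)² = 47705 - ((-1505 + 11/49) - 57)² = 47705 - (-73734/49 - 57)² = 47705 - (-76527/49)² = 47705 - 1*5856381729/2401 = 47705 - 5856381729/2401 = -5741842024/2401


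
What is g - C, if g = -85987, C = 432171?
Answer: -518158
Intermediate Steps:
g - C = -85987 - 1*432171 = -85987 - 432171 = -518158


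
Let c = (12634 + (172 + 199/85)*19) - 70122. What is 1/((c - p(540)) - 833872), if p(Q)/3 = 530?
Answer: -85/75619189 ≈ -1.1241e-6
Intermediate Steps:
p(Q) = 1590 (p(Q) = 3*530 = 1590)
c = -4604919/85 (c = (12634 + (172 + 199*(1/85))*19) - 70122 = (12634 + (172 + 199/85)*19) - 70122 = (12634 + (14819/85)*19) - 70122 = (12634 + 281561/85) - 70122 = 1355451/85 - 70122 = -4604919/85 ≈ -54176.)
1/((c - p(540)) - 833872) = 1/((-4604919/85 - 1*1590) - 833872) = 1/((-4604919/85 - 1590) - 833872) = 1/(-4740069/85 - 833872) = 1/(-75619189/85) = -85/75619189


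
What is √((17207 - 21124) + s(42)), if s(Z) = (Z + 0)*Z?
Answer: I*√2153 ≈ 46.4*I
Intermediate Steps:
s(Z) = Z² (s(Z) = Z*Z = Z²)
√((17207 - 21124) + s(42)) = √((17207 - 21124) + 42²) = √(-3917 + 1764) = √(-2153) = I*√2153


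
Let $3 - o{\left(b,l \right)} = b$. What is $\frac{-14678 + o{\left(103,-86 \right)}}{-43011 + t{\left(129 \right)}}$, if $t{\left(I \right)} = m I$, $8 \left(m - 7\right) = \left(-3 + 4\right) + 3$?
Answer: $\frac{3284}{9343} \approx 0.35149$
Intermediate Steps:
$o{\left(b,l \right)} = 3 - b$
$m = \frac{15}{2}$ ($m = 7 + \frac{\left(-3 + 4\right) + 3}{8} = 7 + \frac{1 + 3}{8} = 7 + \frac{1}{8} \cdot 4 = 7 + \frac{1}{2} = \frac{15}{2} \approx 7.5$)
$t{\left(I \right)} = \frac{15 I}{2}$
$\frac{-14678 + o{\left(103,-86 \right)}}{-43011 + t{\left(129 \right)}} = \frac{-14678 + \left(3 - 103\right)}{-43011 + \frac{15}{2} \cdot 129} = \frac{-14678 + \left(3 - 103\right)}{-43011 + \frac{1935}{2}} = \frac{-14678 - 100}{- \frac{84087}{2}} = \left(-14778\right) \left(- \frac{2}{84087}\right) = \frac{3284}{9343}$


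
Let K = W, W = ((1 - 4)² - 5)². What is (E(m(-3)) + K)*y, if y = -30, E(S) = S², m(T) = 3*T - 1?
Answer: -3480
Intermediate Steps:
m(T) = -1 + 3*T
W = 16 (W = ((-3)² - 5)² = (9 - 5)² = 4² = 16)
K = 16
(E(m(-3)) + K)*y = ((-1 + 3*(-3))² + 16)*(-30) = ((-1 - 9)² + 16)*(-30) = ((-10)² + 16)*(-30) = (100 + 16)*(-30) = 116*(-30) = -3480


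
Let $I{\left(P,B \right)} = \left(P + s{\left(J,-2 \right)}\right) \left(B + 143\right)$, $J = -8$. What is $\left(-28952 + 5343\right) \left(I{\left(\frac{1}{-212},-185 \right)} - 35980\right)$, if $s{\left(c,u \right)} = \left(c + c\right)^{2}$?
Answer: $\frac{116948857739}{106} \approx 1.1033 \cdot 10^{9}$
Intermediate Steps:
$s{\left(c,u \right)} = 4 c^{2}$ ($s{\left(c,u \right)} = \left(2 c\right)^{2} = 4 c^{2}$)
$I{\left(P,B \right)} = \left(143 + B\right) \left(256 + P\right)$ ($I{\left(P,B \right)} = \left(P + 4 \left(-8\right)^{2}\right) \left(B + 143\right) = \left(P + 4 \cdot 64\right) \left(143 + B\right) = \left(P + 256\right) \left(143 + B\right) = \left(256 + P\right) \left(143 + B\right) = \left(143 + B\right) \left(256 + P\right)$)
$\left(-28952 + 5343\right) \left(I{\left(\frac{1}{-212},-185 \right)} - 35980\right) = \left(-28952 + 5343\right) \left(\left(36608 + \frac{143}{-212} + 256 \left(-185\right) - \frac{185}{-212}\right) - 35980\right) = - 23609 \left(\left(36608 + 143 \left(- \frac{1}{212}\right) - 47360 - - \frac{185}{212}\right) - 35980\right) = - 23609 \left(\left(36608 - \frac{143}{212} - 47360 + \frac{185}{212}\right) - 35980\right) = - 23609 \left(- \frac{1139691}{106} - 35980\right) = \left(-23609\right) \left(- \frac{4953571}{106}\right) = \frac{116948857739}{106}$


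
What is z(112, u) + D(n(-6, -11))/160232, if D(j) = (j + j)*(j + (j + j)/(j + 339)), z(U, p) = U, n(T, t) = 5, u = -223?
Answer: 1543358949/13779952 ≈ 112.00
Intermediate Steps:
D(j) = 2*j*(j + 2*j/(339 + j)) (D(j) = (2*j)*(j + (2*j)/(339 + j)) = (2*j)*(j + 2*j/(339 + j)) = 2*j*(j + 2*j/(339 + j)))
z(112, u) + D(n(-6, -11))/160232 = 112 + (2*5²*(341 + 5)/(339 + 5))/160232 = 112 + (2*25*346/344)*(1/160232) = 112 + (2*25*(1/344)*346)*(1/160232) = 112 + (4325/86)*(1/160232) = 112 + 4325/13779952 = 1543358949/13779952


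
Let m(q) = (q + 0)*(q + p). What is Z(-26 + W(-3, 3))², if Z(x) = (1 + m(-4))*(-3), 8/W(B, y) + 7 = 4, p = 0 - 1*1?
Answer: 3969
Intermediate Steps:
p = -1 (p = 0 - 1 = -1)
W(B, y) = -8/3 (W(B, y) = 8/(-7 + 4) = 8/(-3) = 8*(-⅓) = -8/3)
m(q) = q*(-1 + q) (m(q) = (q + 0)*(q - 1) = q*(-1 + q))
Z(x) = -63 (Z(x) = (1 - 4*(-1 - 4))*(-3) = (1 - 4*(-5))*(-3) = (1 + 20)*(-3) = 21*(-3) = -63)
Z(-26 + W(-3, 3))² = (-63)² = 3969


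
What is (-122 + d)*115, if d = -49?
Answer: -19665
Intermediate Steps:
(-122 + d)*115 = (-122 - 49)*115 = -171*115 = -19665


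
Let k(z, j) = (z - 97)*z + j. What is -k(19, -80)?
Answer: 1562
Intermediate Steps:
k(z, j) = j + z*(-97 + z) (k(z, j) = (-97 + z)*z + j = z*(-97 + z) + j = j + z*(-97 + z))
-k(19, -80) = -(-80 + 19² - 97*19) = -(-80 + 361 - 1843) = -1*(-1562) = 1562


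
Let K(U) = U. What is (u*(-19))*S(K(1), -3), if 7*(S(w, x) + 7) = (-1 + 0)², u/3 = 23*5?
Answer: 314640/7 ≈ 44949.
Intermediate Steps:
u = 345 (u = 3*(23*5) = 3*115 = 345)
S(w, x) = -48/7 (S(w, x) = -7 + (-1 + 0)²/7 = -7 + (⅐)*(-1)² = -7 + (⅐)*1 = -7 + ⅐ = -48/7)
(u*(-19))*S(K(1), -3) = (345*(-19))*(-48/7) = -6555*(-48/7) = 314640/7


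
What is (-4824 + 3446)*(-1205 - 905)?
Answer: 2907580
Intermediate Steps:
(-4824 + 3446)*(-1205 - 905) = -1378*(-2110) = 2907580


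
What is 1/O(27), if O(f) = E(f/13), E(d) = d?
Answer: 13/27 ≈ 0.48148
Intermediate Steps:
O(f) = f/13
1/O(27) = 1/((1/13)*27) = 1/(27/13) = 13/27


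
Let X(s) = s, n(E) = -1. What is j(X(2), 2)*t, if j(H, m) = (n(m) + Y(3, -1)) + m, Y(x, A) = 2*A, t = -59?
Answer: 59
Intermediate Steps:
j(H, m) = -3 + m (j(H, m) = (-1 + 2*(-1)) + m = (-1 - 2) + m = -3 + m)
j(X(2), 2)*t = (-3 + 2)*(-59) = -1*(-59) = 59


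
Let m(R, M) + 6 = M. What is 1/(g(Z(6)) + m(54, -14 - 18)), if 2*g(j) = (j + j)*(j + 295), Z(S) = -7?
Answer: -1/2054 ≈ -0.00048685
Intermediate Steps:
m(R, M) = -6 + M
g(j) = j*(295 + j) (g(j) = ((j + j)*(j + 295))/2 = ((2*j)*(295 + j))/2 = (2*j*(295 + j))/2 = j*(295 + j))
1/(g(Z(6)) + m(54, -14 - 18)) = 1/(-7*(295 - 7) + (-6 + (-14 - 18))) = 1/(-7*288 + (-6 - 32)) = 1/(-2016 - 38) = 1/(-2054) = -1/2054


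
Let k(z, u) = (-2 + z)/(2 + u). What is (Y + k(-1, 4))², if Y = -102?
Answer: 42025/4 ≈ 10506.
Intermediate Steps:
k(z, u) = (-2 + z)/(2 + u)
(Y + k(-1, 4))² = (-102 + (-2 - 1)/(2 + 4))² = (-102 - 3/6)² = (-102 + (⅙)*(-3))² = (-102 - ½)² = (-205/2)² = 42025/4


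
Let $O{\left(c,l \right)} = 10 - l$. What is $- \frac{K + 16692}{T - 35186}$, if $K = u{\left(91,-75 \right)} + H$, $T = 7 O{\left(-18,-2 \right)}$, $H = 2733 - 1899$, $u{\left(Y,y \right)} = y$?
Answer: $\frac{17451}{35102} \approx 0.49715$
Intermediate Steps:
$H = 834$
$T = 84$ ($T = 7 \left(10 - -2\right) = 7 \left(10 + 2\right) = 7 \cdot 12 = 84$)
$K = 759$ ($K = -75 + 834 = 759$)
$- \frac{K + 16692}{T - 35186} = - \frac{759 + 16692}{84 - 35186} = - \frac{17451}{-35102} = - \frac{17451 \left(-1\right)}{35102} = \left(-1\right) \left(- \frac{17451}{35102}\right) = \frac{17451}{35102}$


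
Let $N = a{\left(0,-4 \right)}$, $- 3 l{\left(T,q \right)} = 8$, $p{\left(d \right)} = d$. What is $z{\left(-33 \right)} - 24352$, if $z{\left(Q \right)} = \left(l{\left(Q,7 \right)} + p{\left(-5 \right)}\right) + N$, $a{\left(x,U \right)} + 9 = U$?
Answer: $- \frac{73118}{3} \approx -24373.0$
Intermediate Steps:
$a{\left(x,U \right)} = -9 + U$
$l{\left(T,q \right)} = - \frac{8}{3}$ ($l{\left(T,q \right)} = \left(- \frac{1}{3}\right) 8 = - \frac{8}{3}$)
$N = -13$ ($N = -9 - 4 = -13$)
$z{\left(Q \right)} = - \frac{62}{3}$ ($z{\left(Q \right)} = \left(- \frac{8}{3} - 5\right) - 13 = - \frac{23}{3} - 13 = - \frac{62}{3}$)
$z{\left(-33 \right)} - 24352 = - \frac{62}{3} - 24352 = - \frac{73118}{3}$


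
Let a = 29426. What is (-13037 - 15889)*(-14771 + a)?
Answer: -423910530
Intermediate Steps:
(-13037 - 15889)*(-14771 + a) = (-13037 - 15889)*(-14771 + 29426) = -28926*14655 = -423910530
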